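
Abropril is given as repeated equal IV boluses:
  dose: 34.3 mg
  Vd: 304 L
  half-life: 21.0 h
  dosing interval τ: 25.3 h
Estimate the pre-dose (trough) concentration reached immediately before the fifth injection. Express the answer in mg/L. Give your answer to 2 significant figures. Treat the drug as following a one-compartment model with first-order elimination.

0.083 mg/L

C₀ per dose = Dose / Vd = 34.3 / 304 = 0.1128 mg/L
k = ln2 / t½ = 0.693147 / 21.0 = 0.03301 h⁻¹
Fraction remaining after one interval: r = e^(−kτ) = e^(−0.03301 × 25.3) = 0.4338
Before dose 5, 4 doses have been given (aged 1τ, 2τ, 3τ, 4τ).
C_trough = C₀ × (r + r² + … + r^4) = C₀ × r(1−r^4)/(1−r)
        = 0.1128 × 0.4338 × (1 − 0.03541) / (1 − 0.4338) = 0.08336 mg/L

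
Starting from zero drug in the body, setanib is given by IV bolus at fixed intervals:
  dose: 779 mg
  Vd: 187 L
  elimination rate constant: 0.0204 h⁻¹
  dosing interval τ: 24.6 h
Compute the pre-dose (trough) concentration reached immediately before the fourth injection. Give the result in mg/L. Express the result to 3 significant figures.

4.97 mg/L

C₀ per dose = Dose / Vd = 779 / 187 = 4.166 mg/L
Fraction remaining after one interval: r = e^(−kτ) = e^(−0.02040 × 24.6) = 0.6054
Before dose 4, 3 doses have been given (aged 1τ, 2τ, 3τ).
C_trough = C₀ × (r + r² + … + r^3) = C₀ × r(1−r^3)/(1−r)
        = 4.166 × 0.6054 × (1 − 0.2219) / (1 − 0.6054) = 4.973 mg/L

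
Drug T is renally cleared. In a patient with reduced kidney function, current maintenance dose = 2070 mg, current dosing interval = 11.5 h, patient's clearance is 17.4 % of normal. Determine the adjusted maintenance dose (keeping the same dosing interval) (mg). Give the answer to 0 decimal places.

360 mg

To keep the same average steady-state level, dosing rate must scale with clearance.
CL ratio = 17.4 / 100 = 0.1740
New dose (same interval) = 2070 × 0.1740 = 360.2 mg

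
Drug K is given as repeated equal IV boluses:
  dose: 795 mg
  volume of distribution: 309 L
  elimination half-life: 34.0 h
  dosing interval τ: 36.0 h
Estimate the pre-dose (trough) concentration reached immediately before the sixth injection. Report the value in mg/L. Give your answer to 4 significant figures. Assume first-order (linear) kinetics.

C₀ per dose = Dose / Vd = 795 / 309 = 2.573 mg/L
k = ln2 / t½ = 0.693147 / 34.0 = 0.02039 h⁻¹
Fraction remaining after one interval: r = e^(−kτ) = e^(−0.02039 × 36.0) = 0.4800
Before dose 6, 5 doses have been given (aged 1τ, 2τ, 3τ, 4τ, 5τ).
C_trough = C₀ × (r + r² + … + r^5) = C₀ × r(1−r^5)/(1−r)
        = 2.573 × 0.4800 × (1 − 0.02548) / (1 − 0.4800) = 2.315 mg/L

2.315 mg/L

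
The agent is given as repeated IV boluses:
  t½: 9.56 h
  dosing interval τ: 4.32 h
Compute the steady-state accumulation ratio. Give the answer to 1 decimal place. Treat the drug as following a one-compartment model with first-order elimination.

3.7

k = ln2 / t½ = 0.693147 / 9.56 = 0.07250 h⁻¹
e^(−kτ) = e^(−0.07250 × 4.32) = 0.7311
Accumulation ratio R = 1 / (1 − e^(−kτ)) = 1 / (1 − 0.7311) = 3.719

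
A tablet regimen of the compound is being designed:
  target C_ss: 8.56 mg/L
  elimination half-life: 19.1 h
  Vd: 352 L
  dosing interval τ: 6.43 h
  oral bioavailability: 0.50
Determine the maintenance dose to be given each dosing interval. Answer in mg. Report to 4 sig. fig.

1406 mg

k = ln2 / t½ = 0.693147 / 19.1 = 0.03629 h⁻¹
CL = k × Vd = 0.03629 × 352 = 12.77 L/h
At steady state, F × (Dose/τ) = Css × CL.
Dose = Css × CL × τ / F = 8.56 × 12.77 × 6.43 / 0.50 = 1406 mg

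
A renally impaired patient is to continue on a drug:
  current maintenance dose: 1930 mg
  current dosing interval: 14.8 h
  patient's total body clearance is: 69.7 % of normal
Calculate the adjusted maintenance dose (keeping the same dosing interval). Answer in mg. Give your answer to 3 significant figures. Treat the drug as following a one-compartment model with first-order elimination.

1350 mg

To keep the same average steady-state level, dosing rate must scale with clearance.
CL ratio = 69.7 / 100 = 0.6970
New dose (same interval) = 1930 × 0.6970 = 1345 mg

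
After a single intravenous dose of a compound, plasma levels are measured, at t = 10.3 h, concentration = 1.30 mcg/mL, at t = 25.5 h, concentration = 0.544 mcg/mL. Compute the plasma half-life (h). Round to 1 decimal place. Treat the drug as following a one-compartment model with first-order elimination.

12.1 h

k = ln(C₁/C₂) / (t₂ − t₁) = ln(1.30/0.544) / (25.5 − 10.3)
  = 0.8712 / 15.20 = 0.05732 h⁻¹
t½ = ln2 / k = 0.693147 / 0.05732 = 12.09 h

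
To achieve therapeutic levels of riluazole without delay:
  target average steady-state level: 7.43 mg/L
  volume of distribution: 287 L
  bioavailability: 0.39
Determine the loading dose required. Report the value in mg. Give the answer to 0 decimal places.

5468 mg

LD = Css × Vd / F = 7.43 × 287 / 0.39 = 5468 mg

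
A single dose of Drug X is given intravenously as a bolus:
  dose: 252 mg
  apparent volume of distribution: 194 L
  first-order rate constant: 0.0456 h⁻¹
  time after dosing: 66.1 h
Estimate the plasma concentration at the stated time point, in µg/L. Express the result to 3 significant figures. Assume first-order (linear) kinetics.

63.8 µg/L

C₀ = Dose / Vd = 252.0 / 194 = 1.299 mg/L
C = C₀ · e^(−k·t) = 1.299 × e^(−0.04560 × 66.1)
  = 1.299 × 0.04909 = 0.06377 mg/L
Convert: 0.06377 mg/L × 1000 = 63.77 µg/L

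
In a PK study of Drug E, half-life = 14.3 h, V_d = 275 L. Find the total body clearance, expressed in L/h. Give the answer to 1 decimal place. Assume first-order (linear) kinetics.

13.3 L/h

k = ln2 / t½ = 0.693147 / 14.3 = 0.04847 h⁻¹
CL = k × Vd = 0.04847 × 275 = 13.33 L/h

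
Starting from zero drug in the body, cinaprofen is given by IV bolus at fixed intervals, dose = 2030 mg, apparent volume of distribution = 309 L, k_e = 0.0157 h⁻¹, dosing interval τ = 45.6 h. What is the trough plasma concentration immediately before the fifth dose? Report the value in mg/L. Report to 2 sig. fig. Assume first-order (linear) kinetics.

5.9 mg/L

C₀ per dose = Dose / Vd = 2030 / 309 = 6.570 mg/L
Fraction remaining after one interval: r = e^(−kτ) = e^(−0.01570 × 45.6) = 0.4887
Before dose 5, 4 doses have been given (aged 1τ, 2τ, 3τ, 4τ).
C_trough = C₀ × (r + r² + … + r^4) = C₀ × r(1−r^4)/(1−r)
        = 6.570 × 0.4887 × (1 − 0.05704) / (1 − 0.4887) = 5.921 mg/L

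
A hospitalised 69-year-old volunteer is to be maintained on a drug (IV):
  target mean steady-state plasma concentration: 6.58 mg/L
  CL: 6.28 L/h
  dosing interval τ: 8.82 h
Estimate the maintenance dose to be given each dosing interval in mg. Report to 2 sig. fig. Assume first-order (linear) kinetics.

At steady state, Dose/τ = Css × CL.
Dose = Css × CL × τ = 6.58 × 6.280 × 8.82 = 364.5 mg

360 mg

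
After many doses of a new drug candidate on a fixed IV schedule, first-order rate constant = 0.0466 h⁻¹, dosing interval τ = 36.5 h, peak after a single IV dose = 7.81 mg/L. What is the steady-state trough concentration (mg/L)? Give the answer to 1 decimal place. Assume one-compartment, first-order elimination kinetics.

e^(−kτ) = e^(−0.04660 × 36.5) = 0.1825
Accumulation ratio R = 1 / (1 − e^(−kτ)) = 1 / (1 − 0.1825) = 1.223
Steady-state trough = C₀ × R × e^(−kτ) = 7.81 × 1.223 × 0.1825 = 1.743 mg/L

1.7 mg/L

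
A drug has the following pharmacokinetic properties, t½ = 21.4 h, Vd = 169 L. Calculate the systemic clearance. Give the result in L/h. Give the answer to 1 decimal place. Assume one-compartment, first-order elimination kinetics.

5.5 L/h

k = ln2 / t½ = 0.693147 / 21.4 = 0.03239 h⁻¹
CL = k × Vd = 0.03239 × 169 = 5.474 L/h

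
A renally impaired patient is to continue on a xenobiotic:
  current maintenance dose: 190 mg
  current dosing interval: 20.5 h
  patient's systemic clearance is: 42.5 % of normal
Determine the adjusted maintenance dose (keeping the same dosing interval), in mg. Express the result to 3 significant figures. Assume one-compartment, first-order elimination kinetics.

80.8 mg

To keep the same average steady-state level, dosing rate must scale with clearance.
CL ratio = 42.5 / 100 = 0.4250
New dose (same interval) = 190 × 0.4250 = 80.75 mg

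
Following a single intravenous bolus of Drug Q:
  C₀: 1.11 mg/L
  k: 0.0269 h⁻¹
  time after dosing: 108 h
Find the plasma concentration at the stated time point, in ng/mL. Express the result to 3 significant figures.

60.8 ng/mL

C = C₀ · e^(−k·t) = 1.110 × e^(−0.02690 × 108)
  = 1.110 × 0.05474 = 0.06076 mg/L
Convert: 0.06076 mg/L × 1000 = 60.76 ng/mL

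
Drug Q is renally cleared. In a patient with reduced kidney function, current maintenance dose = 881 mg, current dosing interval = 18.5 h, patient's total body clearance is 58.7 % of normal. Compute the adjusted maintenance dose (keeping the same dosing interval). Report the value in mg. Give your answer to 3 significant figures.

To keep the same average steady-state level, dosing rate must scale with clearance.
CL ratio = 58.7 / 100 = 0.5870
New dose (same interval) = 881 × 0.5870 = 517.1 mg

517 mg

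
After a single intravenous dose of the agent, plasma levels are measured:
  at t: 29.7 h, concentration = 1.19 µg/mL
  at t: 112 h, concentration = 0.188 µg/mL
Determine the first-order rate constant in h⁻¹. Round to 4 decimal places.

k = ln(C₁/C₂) / (t₂ − t₁) = ln(1.19/0.188) / (112 − 29.7)
  = 1.845 / 82.30 = 0.02242 h⁻¹

0.0224 h⁻¹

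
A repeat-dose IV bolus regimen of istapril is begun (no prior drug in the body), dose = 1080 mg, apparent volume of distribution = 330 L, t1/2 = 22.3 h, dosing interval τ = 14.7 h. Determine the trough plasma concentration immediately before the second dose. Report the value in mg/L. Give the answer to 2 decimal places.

C₀ per dose = Dose / Vd = 1080 / 330 = 3.273 mg/L
k = ln2 / t½ = 0.693147 / 22.3 = 0.03108 h⁻¹
Fraction remaining after one interval: r = e^(−kτ) = e^(−0.03108 × 14.7) = 0.6333
Before dose 2, 1 dose has been given (aged 1τ).
C_trough = C₀ × r = 3.273 × 0.6333 = 2.073 mg/L

2.07 mg/L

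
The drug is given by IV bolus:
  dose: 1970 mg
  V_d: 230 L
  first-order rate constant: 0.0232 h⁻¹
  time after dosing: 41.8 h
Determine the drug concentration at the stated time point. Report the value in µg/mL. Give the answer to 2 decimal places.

C₀ = Dose / Vd = 1970 / 230 = 8.565 mg/L
C = C₀ · e^(−k·t) = 8.565 × e^(−0.02320 × 41.8)
  = 8.565 × 0.3792 = 3.248 mg/L
(3.248 mg/L = 3.248 µg/mL)

3.25 µg/mL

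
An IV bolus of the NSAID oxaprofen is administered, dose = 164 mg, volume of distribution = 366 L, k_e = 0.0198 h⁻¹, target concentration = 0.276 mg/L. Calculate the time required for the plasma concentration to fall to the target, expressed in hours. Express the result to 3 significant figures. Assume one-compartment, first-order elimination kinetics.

24.5 h

C₀ = Dose / Vd = 164.0 / 366 = 0.4481 mg/L
t = ln(C₀ / C) / k = ln(0.4481 / 0.276) / 0.01980
  = ln(1.624) / 0.01980 = 0.4849 / 0.01980 = 24.49 h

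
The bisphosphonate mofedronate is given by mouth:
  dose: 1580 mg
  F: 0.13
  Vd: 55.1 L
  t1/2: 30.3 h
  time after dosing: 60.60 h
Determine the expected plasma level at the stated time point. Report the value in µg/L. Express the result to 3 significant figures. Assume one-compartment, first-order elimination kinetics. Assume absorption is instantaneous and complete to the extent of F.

932 µg/L

Amount reaching circulation = F × Dose = 0.13 × 1580 = 205.4 mg
C₀ = F·Dose / Vd = 205.4 / 55.1 = 3.728 mg/L
k = ln2 / t½ = 0.693147 / 30.3 = 0.02288 h⁻¹
t / t½ = 60.60 / 30.3 = 2 half-lives
C = C₀ × (1/2)^2 = 3.728 × 0.2500 = 0.9320 mg/L
Convert: 0.9320 mg/L × 1000 = 932.0 µg/L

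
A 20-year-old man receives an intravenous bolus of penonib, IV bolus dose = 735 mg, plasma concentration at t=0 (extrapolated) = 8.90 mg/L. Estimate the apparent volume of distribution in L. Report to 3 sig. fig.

Vd = Dose / C₀ = 735.0 / 8.90 = 82.58 L

82.6 L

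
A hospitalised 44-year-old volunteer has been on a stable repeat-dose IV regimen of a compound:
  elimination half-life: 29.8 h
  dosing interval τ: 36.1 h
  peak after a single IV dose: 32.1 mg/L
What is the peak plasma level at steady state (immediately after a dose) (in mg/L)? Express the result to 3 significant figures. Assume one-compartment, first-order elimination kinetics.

56.5 mg/L

k = ln2 / t½ = 0.693147 / 29.8 = 0.02326 h⁻¹
e^(−kτ) = e^(−0.02326 × 36.1) = 0.4318
Accumulation ratio R = 1 / (1 − e^(−kτ)) = 1 / (1 − 0.4318) = 1.760
Steady-state peak = C₀ × R = 32.1 × 1.760 = 56.50 mg/L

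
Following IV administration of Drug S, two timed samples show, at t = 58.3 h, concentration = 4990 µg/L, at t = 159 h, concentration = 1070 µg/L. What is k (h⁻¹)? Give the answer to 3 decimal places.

k = ln(C₁/C₂) / (t₂ − t₁) = ln(4990/1070) / (159 − 58.3)
  = 1.540 / 100.7 = 0.01529 h⁻¹

0.015 h⁻¹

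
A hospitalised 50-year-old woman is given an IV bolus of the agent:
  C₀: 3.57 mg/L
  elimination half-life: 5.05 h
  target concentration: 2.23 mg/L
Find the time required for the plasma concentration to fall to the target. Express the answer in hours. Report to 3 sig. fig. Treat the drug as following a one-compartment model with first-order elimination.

k = ln2 / t½ = 0.693147 / 5.05 = 0.1373 h⁻¹
t = ln(C₀ / C) / k = ln(3.570 / 2.23) / 0.1373
  = ln(1.601) / 0.1373 = 0.4706 / 0.1373 = 3.428 h

3.43 h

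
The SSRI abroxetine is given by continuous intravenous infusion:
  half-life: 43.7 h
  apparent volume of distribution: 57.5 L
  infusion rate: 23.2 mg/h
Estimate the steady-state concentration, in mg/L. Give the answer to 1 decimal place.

25.4 mg/L

k = ln2 / t½ = 0.693147 / 43.7 = 0.01586 h⁻¹
CL = k × Vd = 0.01586 × 57.5 = 0.9120 L/h
At steady state Css = R₀ / CL = 23.2 / 0.9120 = 25.44 mg/L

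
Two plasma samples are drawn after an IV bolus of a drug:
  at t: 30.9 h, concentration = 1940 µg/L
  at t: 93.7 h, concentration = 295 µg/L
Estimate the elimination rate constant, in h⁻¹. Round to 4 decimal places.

k = ln(C₁/C₂) / (t₂ − t₁) = ln(1940/295) / (93.7 − 30.9)
  = 1.883 / 62.80 = 0.02998 h⁻¹

0.0300 h⁻¹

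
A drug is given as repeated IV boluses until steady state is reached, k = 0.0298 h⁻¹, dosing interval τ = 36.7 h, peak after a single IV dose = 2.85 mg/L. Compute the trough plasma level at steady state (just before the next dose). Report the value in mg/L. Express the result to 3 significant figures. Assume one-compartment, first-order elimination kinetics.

1.44 mg/L

e^(−kτ) = e^(−0.02980 × 36.7) = 0.3350
Accumulation ratio R = 1 / (1 − e^(−kτ)) = 1 / (1 − 0.3350) = 1.504
Steady-state trough = C₀ × R × e^(−kτ) = 2.85 × 1.504 × 0.3350 = 1.436 mg/L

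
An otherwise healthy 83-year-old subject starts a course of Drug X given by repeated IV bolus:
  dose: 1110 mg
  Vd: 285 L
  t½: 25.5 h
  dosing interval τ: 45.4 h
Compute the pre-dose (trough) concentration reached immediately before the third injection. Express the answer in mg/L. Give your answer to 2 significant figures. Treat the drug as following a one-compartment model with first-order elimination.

1.5 mg/L

C₀ per dose = Dose / Vd = 1110 / 285 = 3.895 mg/L
k = ln2 / t½ = 0.693147 / 25.5 = 0.02718 h⁻¹
Fraction remaining after one interval: r = e^(−kτ) = e^(−0.02718 × 45.4) = 0.2911
Before dose 3, 2 doses have been given (aged 1τ, 2τ).
C_trough = C₀ × (r + r²) = 3.895 × (0.2911 + 0.08474) = 1.464 mg/L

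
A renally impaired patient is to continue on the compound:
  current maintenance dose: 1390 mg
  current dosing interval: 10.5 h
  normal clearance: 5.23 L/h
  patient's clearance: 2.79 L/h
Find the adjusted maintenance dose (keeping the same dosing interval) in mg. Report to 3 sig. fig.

To keep the same average steady-state level, dosing rate must scale with clearance.
CL ratio = 2.79 / 5.23 = 0.5335
New dose (same interval) = 1390 × 0.5335 = 741.6 mg

742 mg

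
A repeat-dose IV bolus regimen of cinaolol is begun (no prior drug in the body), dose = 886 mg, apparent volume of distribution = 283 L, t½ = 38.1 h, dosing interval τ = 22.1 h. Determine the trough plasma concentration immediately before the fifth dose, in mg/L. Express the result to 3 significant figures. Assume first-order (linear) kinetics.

5.06 mg/L

C₀ per dose = Dose / Vd = 886 / 283 = 3.131 mg/L
k = ln2 / t½ = 0.693147 / 38.1 = 0.01819 h⁻¹
Fraction remaining after one interval: r = e^(−kτ) = e^(−0.01819 × 22.1) = 0.6690
Before dose 5, 4 doses have been given (aged 1τ, 2τ, 3τ, 4τ).
C_trough = C₀ × (r + r² + … + r^4) = C₀ × r(1−r^4)/(1−r)
        = 3.131 × 0.6690 × (1 − 0.2003) / (1 − 0.6690) = 5.061 mg/L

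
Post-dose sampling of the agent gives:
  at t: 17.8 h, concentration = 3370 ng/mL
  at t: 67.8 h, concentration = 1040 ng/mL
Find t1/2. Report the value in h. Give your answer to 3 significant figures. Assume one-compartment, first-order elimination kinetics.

29.5 h

k = ln(C₁/C₂) / (t₂ − t₁) = ln(3370/1040) / (67.8 − 17.8)
  = 1.176 / 50.00 = 0.02352 h⁻¹
t½ = ln2 / k = 0.693147 / 0.02352 = 29.47 h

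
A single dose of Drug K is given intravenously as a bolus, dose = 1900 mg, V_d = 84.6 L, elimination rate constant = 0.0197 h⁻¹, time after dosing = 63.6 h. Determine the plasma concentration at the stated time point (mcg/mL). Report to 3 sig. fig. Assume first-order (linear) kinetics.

C₀ = Dose / Vd = 1900 / 84.6 = 22.46 mg/L
C = C₀ · e^(−k·t) = 22.46 × e^(−0.01970 × 63.6)
  = 22.46 × 0.2857 = 6.417 mg/L
(6.417 mg/L = 6.417 mcg/mL)

6.42 mcg/mL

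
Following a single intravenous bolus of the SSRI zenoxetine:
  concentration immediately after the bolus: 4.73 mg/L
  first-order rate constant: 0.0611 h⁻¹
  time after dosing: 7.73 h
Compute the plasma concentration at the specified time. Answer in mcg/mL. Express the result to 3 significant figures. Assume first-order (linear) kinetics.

C = C₀ · e^(−k·t) = 4.730 × e^(−0.06110 × 7.73)
  = 4.730 × 0.6236 = 2.950 mg/L
(2.950 mg/L = 2.950 mcg/mL)

2.95 mcg/mL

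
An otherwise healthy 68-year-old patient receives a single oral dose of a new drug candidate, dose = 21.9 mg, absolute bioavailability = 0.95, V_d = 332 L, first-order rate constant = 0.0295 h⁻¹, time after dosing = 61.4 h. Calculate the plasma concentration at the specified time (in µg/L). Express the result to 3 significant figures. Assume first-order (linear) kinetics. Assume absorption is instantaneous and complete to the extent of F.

10.2 µg/L

Amount reaching circulation = F × Dose = 0.95 × 21.90 = 20.81 mg
C₀ = F·Dose / Vd = 20.81 / 332 = 0.06268 mg/L
C = C₀ · e^(−k·t) = 0.06268 × e^(−0.02950 × 61.4)
  = 0.06268 × 0.1634 = 0.01024 mg/L
Convert: 0.01024 mg/L × 1000 = 10.24 µg/L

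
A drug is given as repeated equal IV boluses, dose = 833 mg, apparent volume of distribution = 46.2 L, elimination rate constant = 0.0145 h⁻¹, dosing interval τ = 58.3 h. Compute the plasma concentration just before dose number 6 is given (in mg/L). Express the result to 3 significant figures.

13.4 mg/L

C₀ per dose = Dose / Vd = 833 / 46.2 = 18.03 mg/L
Fraction remaining after one interval: r = e^(−kτ) = e^(−0.01450 × 58.3) = 0.4294
Before dose 6, 5 doses have been given (aged 1τ, 2τ, 3τ, 4τ, 5τ).
C_trough = C₀ × (r + r² + … + r^5) = C₀ × r(1−r^5)/(1−r)
        = 18.03 × 0.4294 × (1 − 0.01460) / (1 − 0.4294) = 13.37 mg/L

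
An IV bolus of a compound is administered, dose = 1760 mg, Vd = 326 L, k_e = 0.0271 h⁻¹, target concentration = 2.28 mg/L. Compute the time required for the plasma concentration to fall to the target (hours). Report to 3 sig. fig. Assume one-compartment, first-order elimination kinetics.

31.8 h

C₀ = Dose / Vd = 1760 / 326 = 5.399 mg/L
t = ln(C₀ / C) / k = ln(5.399 / 2.28) / 0.02710
  = ln(2.368) / 0.02710 = 0.8620 / 0.02710 = 31.81 h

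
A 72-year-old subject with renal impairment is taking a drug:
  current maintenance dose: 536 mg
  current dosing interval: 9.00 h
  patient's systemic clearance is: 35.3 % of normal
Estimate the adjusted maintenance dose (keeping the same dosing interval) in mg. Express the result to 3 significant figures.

To keep the same average steady-state level, dosing rate must scale with clearance.
CL ratio = 35.3 / 100 = 0.3530
New dose (same interval) = 536 × 0.3530 = 189.2 mg

189 mg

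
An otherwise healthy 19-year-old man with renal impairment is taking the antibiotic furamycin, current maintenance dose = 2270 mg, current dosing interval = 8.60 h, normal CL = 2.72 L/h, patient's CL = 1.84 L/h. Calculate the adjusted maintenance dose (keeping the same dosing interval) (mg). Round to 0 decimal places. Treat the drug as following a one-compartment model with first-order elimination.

1536 mg

To keep the same average steady-state level, dosing rate must scale with clearance.
CL ratio = 1.84 / 2.72 = 0.6765
New dose (same interval) = 2270 × 0.6765 = 1536 mg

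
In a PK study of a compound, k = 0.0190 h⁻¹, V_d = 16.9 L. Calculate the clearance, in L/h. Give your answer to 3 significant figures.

0.321 L/h

CL = k × Vd = 0.0190 × 16.9 = 0.3211 L/h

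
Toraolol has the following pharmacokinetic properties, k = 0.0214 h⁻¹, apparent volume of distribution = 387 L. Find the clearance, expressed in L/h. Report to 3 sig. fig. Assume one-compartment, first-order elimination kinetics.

8.28 L/h

CL = k × Vd = 0.0214 × 387 = 8.282 L/h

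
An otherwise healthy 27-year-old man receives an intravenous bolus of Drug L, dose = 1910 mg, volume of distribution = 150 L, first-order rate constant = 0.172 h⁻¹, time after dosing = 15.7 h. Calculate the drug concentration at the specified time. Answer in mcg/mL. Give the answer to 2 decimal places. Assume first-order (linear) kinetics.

C₀ = Dose / Vd = 1910 / 150 = 12.73 mg/L
C = C₀ · e^(−k·t) = 12.73 × e^(−0.1720 × 15.7)
  = 12.73 × 0.06718 = 0.8552 mg/L
(0.8552 mg/L = 0.8552 mcg/mL)

0.86 mcg/mL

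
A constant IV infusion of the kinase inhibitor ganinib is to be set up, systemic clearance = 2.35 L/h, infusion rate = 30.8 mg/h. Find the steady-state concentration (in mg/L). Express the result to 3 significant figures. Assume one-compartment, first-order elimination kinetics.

13.1 mg/L

At steady state Css = R₀ / CL = 30.8 / 2.350 = 13.11 mg/L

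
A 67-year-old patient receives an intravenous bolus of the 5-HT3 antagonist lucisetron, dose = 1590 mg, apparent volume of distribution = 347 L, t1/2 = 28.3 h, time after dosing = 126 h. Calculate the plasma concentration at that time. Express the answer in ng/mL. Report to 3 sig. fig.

209 ng/mL

C₀ = Dose / Vd = 1590 / 347 = 4.582 mg/L
k = ln2 / t½ = 0.693147 / 28.3 = 0.02449 h⁻¹
C = C₀ · e^(−k·t) = 4.582 × e^(−0.02449 × 126)
  = 4.582 × 0.04570 = 0.2094 mg/L
Convert: 0.2094 mg/L × 1000 = 209.4 ng/mL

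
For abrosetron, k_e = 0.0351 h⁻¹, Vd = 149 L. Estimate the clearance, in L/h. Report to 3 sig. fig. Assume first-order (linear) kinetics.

5.23 L/h

CL = k × Vd = 0.0351 × 149 = 5.230 L/h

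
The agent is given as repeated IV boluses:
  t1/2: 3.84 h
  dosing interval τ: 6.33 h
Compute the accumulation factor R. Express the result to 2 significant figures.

1.5

k = ln2 / t½ = 0.693147 / 3.84 = 0.1805 h⁻¹
e^(−kτ) = e^(−0.1805 × 6.33) = 0.3190
Accumulation ratio R = 1 / (1 − e^(−kτ)) = 1 / (1 − 0.3190) = 1.468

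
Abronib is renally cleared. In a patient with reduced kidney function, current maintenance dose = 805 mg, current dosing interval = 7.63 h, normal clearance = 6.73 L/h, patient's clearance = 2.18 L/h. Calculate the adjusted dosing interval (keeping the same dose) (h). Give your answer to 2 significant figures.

24 h

To keep the same average steady-state level, dosing rate must scale with clearance.
CL ratio = 2.18 / 6.73 = 0.3239
New interval (same dose) = 7.63 / 0.3239 = 23.56 h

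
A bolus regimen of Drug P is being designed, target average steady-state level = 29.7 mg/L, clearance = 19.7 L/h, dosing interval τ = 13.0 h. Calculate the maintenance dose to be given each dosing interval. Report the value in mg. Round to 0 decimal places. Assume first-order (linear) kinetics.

At steady state, Dose/τ = Css × CL.
Dose = Css × CL × τ = 29.7 × 19.70 × 13.0 = 7606 mg

7606 mg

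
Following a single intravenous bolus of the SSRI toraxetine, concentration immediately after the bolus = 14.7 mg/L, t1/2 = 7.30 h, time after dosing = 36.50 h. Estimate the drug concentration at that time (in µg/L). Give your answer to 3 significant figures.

459 µg/L

k = ln2 / t½ = 0.693147 / 7.30 = 0.09495 h⁻¹
t / t½ = 36.50 / 7.30 = 5 half-lives
C = C₀ × (1/2)^5 = 14.70 × 0.03125 = 0.4594 mg/L
Convert: 0.4594 mg/L × 1000 = 459.4 µg/L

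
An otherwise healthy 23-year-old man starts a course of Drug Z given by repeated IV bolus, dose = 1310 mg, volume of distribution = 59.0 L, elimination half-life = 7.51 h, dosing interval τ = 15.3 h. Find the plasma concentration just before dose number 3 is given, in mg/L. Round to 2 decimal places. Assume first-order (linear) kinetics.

C₀ per dose = Dose / Vd = 1310 / 59.0 = 22.20 mg/L
k = ln2 / t½ = 0.693147 / 7.51 = 0.09230 h⁻¹
Fraction remaining after one interval: r = e^(−kτ) = e^(−0.09230 × 15.3) = 0.2436
Before dose 3, 2 doses have been given (aged 1τ, 2τ).
C_trough = C₀ × (r + r²) = 22.20 × (0.2436 + 0.05934) = 6.725 mg/L

6.73 mg/L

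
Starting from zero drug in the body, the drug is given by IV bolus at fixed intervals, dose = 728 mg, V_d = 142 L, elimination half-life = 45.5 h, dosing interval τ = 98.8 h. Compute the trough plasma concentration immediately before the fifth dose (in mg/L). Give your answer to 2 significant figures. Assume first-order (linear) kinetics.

1.5 mg/L

C₀ per dose = Dose / Vd = 728 / 142 = 5.127 mg/L
k = ln2 / t½ = 0.693147 / 45.5 = 0.01523 h⁻¹
Fraction remaining after one interval: r = e^(−kτ) = e^(−0.01523 × 98.8) = 0.2221
Before dose 5, 4 doses have been given (aged 1τ, 2τ, 3τ, 4τ).
C_trough = C₀ × (r + r² + … + r^4) = C₀ × r(1−r^4)/(1−r)
        = 5.127 × 0.2221 × (1 − 0.002433) / (1 − 0.2221) = 1.460 mg/L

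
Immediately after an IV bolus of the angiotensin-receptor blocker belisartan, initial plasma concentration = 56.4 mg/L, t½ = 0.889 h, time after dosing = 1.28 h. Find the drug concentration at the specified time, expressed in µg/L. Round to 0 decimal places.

k = ln2 / t½ = 0.693147 / 0.889 = 0.7797 h⁻¹
C = C₀ · e^(−k·t) = 56.40 × e^(−0.7797 × 1.28)
  = 56.40 × 0.3686 = 20.79 mg/L
Convert: 20.79 mg/L × 1000 = 20790 µg/L

20790 µg/L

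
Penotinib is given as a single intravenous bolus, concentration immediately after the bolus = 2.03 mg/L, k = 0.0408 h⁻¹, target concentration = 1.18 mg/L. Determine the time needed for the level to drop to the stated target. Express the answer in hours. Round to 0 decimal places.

t = ln(C₀ / C) / k = ln(2.030 / 1.18) / 0.04080
  = ln(1.720) / 0.04080 = 0.5423 / 0.04080 = 13.29 h

13 h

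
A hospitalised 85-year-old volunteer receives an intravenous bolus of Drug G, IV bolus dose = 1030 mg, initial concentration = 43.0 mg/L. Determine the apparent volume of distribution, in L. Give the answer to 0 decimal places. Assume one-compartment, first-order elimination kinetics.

24 L

Vd = Dose / C₀ = 1030 / 43.0 = 23.95 L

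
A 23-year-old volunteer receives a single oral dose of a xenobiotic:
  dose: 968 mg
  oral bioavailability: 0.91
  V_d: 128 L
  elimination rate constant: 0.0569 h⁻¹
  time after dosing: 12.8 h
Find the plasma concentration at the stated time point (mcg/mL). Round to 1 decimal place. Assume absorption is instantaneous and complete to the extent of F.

3.3 mcg/mL

Amount reaching circulation = F × Dose = 0.91 × 968.0 = 880.9 mg
C₀ = F·Dose / Vd = 880.9 / 128 = 6.882 mg/L
C = C₀ · e^(−k·t) = 6.882 × e^(−0.05690 × 12.8)
  = 6.882 × 0.4827 = 3.322 mg/L
(3.322 mg/L = 3.322 mcg/mL)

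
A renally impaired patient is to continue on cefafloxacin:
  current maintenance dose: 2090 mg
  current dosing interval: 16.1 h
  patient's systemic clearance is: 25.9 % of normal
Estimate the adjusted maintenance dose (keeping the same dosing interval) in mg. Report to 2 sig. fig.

540 mg

To keep the same average steady-state level, dosing rate must scale with clearance.
CL ratio = 25.9 / 100 = 0.2590
New dose (same interval) = 2090 × 0.2590 = 541.3 mg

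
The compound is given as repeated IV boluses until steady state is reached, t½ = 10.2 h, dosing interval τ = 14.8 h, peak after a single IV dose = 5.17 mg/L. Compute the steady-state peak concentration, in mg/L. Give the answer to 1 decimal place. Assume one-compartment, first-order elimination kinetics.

k = ln2 / t½ = 0.693147 / 10.2 = 0.06796 h⁻¹
e^(−kτ) = e^(−0.06796 × 14.8) = 0.3657
Accumulation ratio R = 1 / (1 − e^(−kτ)) = 1 / (1 − 0.3657) = 1.577
Steady-state peak = C₀ × R = 5.17 × 1.577 = 8.153 mg/L

8.2 mg/L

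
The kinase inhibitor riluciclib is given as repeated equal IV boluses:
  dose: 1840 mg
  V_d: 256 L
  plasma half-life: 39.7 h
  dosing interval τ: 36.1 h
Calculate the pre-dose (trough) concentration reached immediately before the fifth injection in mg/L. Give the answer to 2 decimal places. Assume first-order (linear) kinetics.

C₀ per dose = Dose / Vd = 1840 / 256 = 7.188 mg/L
k = ln2 / t½ = 0.693147 / 39.7 = 0.01746 h⁻¹
Fraction remaining after one interval: r = e^(−kτ) = e^(−0.01746 × 36.1) = 0.5324
Before dose 5, 4 doses have been given (aged 1τ, 2τ, 3τ, 4τ).
C_trough = C₀ × (r + r² + … + r^4) = C₀ × r(1−r^4)/(1−r)
        = 7.188 × 0.5324 × (1 − 0.08034) / (1 − 0.5324) = 7.527 mg/L

7.53 mg/L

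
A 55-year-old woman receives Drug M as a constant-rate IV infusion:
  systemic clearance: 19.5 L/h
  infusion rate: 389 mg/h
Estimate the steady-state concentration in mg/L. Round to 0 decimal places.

20 mg/L

At steady state Css = R₀ / CL = 389 / 19.50 = 19.95 mg/L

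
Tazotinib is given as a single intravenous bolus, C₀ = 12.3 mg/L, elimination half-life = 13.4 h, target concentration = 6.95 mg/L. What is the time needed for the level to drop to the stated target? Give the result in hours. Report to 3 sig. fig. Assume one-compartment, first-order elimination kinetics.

k = ln2 / t½ = 0.693147 / 13.4 = 0.05173 h⁻¹
t = ln(C₀ / C) / k = ln(12.30 / 6.95) / 0.05173
  = ln(1.770) / 0.05173 = 0.5710 / 0.05173 = 11.04 h

11.0 h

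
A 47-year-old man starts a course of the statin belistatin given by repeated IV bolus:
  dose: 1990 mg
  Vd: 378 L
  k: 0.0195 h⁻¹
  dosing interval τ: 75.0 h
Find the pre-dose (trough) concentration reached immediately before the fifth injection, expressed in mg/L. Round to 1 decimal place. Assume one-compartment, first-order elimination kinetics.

C₀ per dose = Dose / Vd = 1990 / 378 = 5.265 mg/L
Fraction remaining after one interval: r = e^(−kτ) = e^(−0.01950 × 75.0) = 0.2317
Before dose 5, 4 doses have been given (aged 1τ, 2τ, 3τ, 4τ).
C_trough = C₀ × (r + r² + … + r^4) = C₀ × r(1−r^4)/(1−r)
        = 5.265 × 0.2317 × (1 − 0.002882) / (1 − 0.2317) = 1.583 mg/L

1.6 mg/L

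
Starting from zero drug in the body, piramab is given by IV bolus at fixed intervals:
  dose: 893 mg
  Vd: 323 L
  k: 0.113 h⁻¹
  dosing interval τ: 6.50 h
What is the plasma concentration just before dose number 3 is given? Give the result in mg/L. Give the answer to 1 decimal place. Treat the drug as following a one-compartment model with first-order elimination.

2.0 mg/L

C₀ per dose = Dose / Vd = 893 / 323 = 2.765 mg/L
Fraction remaining after one interval: r = e^(−kτ) = e^(−0.1130 × 6.50) = 0.4797
Before dose 3, 2 doses have been given (aged 1τ, 2τ).
C_trough = C₀ × (r + r²) = 2.765 × (0.4797 + 0.2301) = 1.963 mg/L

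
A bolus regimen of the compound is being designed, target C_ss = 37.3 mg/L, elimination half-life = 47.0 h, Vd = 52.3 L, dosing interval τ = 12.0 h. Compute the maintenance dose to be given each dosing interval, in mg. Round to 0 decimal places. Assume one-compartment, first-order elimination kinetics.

k = ln2 / t½ = 0.693147 / 47.0 = 0.01475 h⁻¹
CL = k × Vd = 0.01475 × 52.3 = 0.7714 L/h
At steady state, Dose/τ = Css × CL.
Dose = Css × CL × τ = 37.3 × 0.7714 × 12.0 = 345.3 mg

345 mg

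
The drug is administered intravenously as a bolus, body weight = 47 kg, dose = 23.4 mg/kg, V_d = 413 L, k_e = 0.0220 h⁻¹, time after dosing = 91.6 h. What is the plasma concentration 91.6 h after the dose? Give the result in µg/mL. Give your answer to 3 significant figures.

Total dose = 23.4 × 47 = 1100 mg
C₀ = Dose / Vd = 1100 / 413 = 2.663 mg/L
C = C₀ · e^(−k·t) = 2.663 × e^(−0.02200 × 91.6)
  = 2.663 × 0.1333 = 0.3550 mg/L
(0.3550 mg/L = 0.3550 µg/mL)

0.355 µg/mL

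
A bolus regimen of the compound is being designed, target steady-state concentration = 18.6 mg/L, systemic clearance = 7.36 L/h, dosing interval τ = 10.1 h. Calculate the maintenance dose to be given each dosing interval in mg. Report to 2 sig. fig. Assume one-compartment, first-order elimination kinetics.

At steady state, Dose/τ = Css × CL.
Dose = Css × CL × τ = 18.6 × 7.360 × 10.1 = 1383 mg

1400 mg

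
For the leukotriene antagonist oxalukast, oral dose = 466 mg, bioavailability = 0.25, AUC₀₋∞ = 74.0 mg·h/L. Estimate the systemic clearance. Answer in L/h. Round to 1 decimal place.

CL = F·Dose / AUC = 0.25 × 466 / 74.0 = 1.574 L/h

1.6 L/h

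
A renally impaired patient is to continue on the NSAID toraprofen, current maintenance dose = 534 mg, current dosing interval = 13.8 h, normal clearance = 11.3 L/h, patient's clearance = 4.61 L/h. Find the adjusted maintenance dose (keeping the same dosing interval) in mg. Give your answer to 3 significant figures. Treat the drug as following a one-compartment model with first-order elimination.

218 mg

To keep the same average steady-state level, dosing rate must scale with clearance.
CL ratio = 4.61 / 11.3 = 0.4080
New dose (same interval) = 534 × 0.4080 = 217.9 mg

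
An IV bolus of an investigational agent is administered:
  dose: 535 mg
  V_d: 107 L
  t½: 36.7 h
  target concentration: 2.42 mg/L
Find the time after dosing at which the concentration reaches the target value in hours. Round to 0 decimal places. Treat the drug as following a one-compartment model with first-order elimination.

C₀ = Dose / Vd = 535.0 / 107 = 5.000 mg/L
k = ln2 / t½ = 0.693147 / 36.7 = 0.01889 h⁻¹
t = ln(C₀ / C) / k = ln(5.000 / 2.42) / 0.01889
  = ln(2.066) / 0.01889 = 0.7256 / 0.01889 = 38.41 h

38 h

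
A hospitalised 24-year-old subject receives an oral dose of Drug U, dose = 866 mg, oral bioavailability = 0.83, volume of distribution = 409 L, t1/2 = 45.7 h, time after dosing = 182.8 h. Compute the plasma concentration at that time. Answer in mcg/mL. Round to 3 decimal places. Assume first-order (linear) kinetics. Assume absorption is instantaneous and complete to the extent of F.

Amount reaching circulation = F × Dose = 0.83 × 866.0 = 718.8 mg
C₀ = F·Dose / Vd = 718.8 / 409 = 1.757 mg/L
k = ln2 / t½ = 0.693147 / 45.7 = 0.01517 h⁻¹
t / t½ = 182.8 / 45.7 = 4 half-lives
C = C₀ × (1/2)^4 = 1.757 × 0.06250 = 0.1098 mg/L
(0.1098 mg/L = 0.1098 mcg/mL)

0.110 mcg/mL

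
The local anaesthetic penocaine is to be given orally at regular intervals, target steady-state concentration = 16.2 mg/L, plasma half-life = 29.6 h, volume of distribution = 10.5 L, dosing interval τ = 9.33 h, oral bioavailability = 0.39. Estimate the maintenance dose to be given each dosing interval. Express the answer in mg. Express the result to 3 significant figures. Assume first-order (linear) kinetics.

k = ln2 / t½ = 0.693147 / 29.6 = 0.02342 h⁻¹
CL = k × Vd = 0.02342 × 10.5 = 0.2459 L/h
At steady state, F × (Dose/τ) = Css × CL.
Dose = Css × CL × τ / F = 16.2 × 0.2459 × 9.33 / 0.39 = 95.30 mg

95.3 mg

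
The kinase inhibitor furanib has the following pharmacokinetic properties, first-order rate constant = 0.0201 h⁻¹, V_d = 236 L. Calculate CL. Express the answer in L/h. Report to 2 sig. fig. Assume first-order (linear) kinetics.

4.7 L/h

CL = k × Vd = 0.0201 × 236 = 4.744 L/h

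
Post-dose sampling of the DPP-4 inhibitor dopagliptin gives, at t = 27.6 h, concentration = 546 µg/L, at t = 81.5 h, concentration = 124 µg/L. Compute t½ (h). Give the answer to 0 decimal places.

25 h

k = ln(C₁/C₂) / (t₂ − t₁) = ln(546/124) / (81.5 − 27.6)
  = 1.482 / 53.90 = 0.02750 h⁻¹
t½ = ln2 / k = 0.693147 / 0.02750 = 25.21 h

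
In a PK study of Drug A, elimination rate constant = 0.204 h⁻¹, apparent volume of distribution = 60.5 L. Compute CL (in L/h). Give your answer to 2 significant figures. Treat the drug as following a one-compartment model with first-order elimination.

12 L/h

CL = k × Vd = 0.204 × 60.5 = 12.34 L/h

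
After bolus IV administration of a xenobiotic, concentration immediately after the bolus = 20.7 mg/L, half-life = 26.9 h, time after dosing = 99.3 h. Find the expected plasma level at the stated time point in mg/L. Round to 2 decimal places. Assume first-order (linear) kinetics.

1.60 mg/L

k = ln2 / t½ = 0.693147 / 26.9 = 0.02577 h⁻¹
C = C₀ · e^(−k·t) = 20.70 × e^(−0.02577 × 99.3)
  = 20.70 × 0.07739 = 1.602 mg/L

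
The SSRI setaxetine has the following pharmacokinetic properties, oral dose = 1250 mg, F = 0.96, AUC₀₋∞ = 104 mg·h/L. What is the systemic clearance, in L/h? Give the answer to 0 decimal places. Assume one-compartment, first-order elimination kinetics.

12 L/h

CL = F·Dose / AUC = 0.96 × 1250 / 104 = 11.54 L/h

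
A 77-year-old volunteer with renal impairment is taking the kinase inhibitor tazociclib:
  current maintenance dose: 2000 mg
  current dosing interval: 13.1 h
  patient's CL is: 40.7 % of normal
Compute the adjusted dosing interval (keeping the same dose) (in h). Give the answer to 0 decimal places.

To keep the same average steady-state level, dosing rate must scale with clearance.
CL ratio = 40.7 / 100 = 0.4070
New interval (same dose) = 13.1 / 0.4070 = 32.19 h

32 h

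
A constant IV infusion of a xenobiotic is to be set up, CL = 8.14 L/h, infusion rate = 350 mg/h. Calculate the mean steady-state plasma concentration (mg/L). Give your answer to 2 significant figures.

43 mg/L

At steady state Css = R₀ / CL = 350 / 8.140 = 43.00 mg/L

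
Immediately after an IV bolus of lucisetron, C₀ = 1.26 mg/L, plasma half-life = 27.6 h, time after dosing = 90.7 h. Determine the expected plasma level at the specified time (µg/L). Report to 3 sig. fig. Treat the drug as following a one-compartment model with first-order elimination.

k = ln2 / t½ = 0.693147 / 27.6 = 0.02511 h⁻¹
C = C₀ · e^(−k·t) = 1.260 × e^(−0.02511 × 90.7)
  = 1.260 × 0.1025 = 0.1292 mg/L
Convert: 0.1292 mg/L × 1000 = 129.2 µg/L

129 µg/L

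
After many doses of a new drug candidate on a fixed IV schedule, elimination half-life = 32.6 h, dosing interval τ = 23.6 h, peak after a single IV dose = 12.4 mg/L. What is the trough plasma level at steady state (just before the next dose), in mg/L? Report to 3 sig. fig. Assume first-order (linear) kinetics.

19.0 mg/L

k = ln2 / t½ = 0.693147 / 32.6 = 0.02126 h⁻¹
e^(−kτ) = e^(−0.02126 × 23.6) = 0.6055
Accumulation ratio R = 1 / (1 − e^(−kτ)) = 1 / (1 − 0.6055) = 2.535
Steady-state trough = C₀ × R × e^(−kτ) = 12.4 × 2.535 × 0.6055 = 19.03 mg/L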